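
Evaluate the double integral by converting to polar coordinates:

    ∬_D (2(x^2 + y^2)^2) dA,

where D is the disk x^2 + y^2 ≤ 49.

The region D is 0 ≤ r ≤ 7, 0 ≤ θ ≤ 2π in polar coordinates, where x = r cos(θ), y = r sin(θ), and dA = r dr dθ.

Under the substitution, the integrand becomes 2r^4, so

    ∬_D (2(x^2 + y^2)^2) dA = ∫_{0}^{2π} ∫_{0}^{7} (2r^4) · r dr dθ.

Inner integral (in r): ∫_{0}^{7} (2r^4) · r dr = 117649/3.

Outer integral (in θ): ∫_{0}^{2π} (117649/3) dθ = 235298π/3.

Therefore ∬_D (2(x^2 + y^2)^2) dA = 235298π/3.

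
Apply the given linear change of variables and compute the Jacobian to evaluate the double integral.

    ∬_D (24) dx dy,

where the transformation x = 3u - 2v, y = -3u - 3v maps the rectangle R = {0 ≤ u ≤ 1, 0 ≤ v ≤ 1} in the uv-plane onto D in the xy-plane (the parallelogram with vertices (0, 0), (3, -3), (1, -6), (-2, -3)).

Compute the Jacobian determinant of (x, y) with respect to (u, v):

    ∂(x,y)/∂(u,v) = | 3  -2 | = (3)(-3) - (-2)(-3) = -15.
                   | -3  -3 |

Its absolute value is |J| = 15 (the area scaling factor).

Substituting x = 3u - 2v, y = -3u - 3v into the integrand,

    24 → 24,

so the integral becomes

    ∬_R (24) · |J| du dv = ∫_0^1 ∫_0^1 (360) dv du.

Inner (v): 360.
Outer (u): 360.

Therefore ∬_D (24) dx dy = 360.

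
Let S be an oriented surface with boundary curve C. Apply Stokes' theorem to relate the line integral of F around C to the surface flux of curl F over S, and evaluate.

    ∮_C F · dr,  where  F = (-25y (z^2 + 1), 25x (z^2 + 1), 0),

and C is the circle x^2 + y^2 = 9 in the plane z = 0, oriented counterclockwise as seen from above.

Let S be the flat disk x^2 + y^2 ≤ 9 in the plane z = 0, with upward unit normal n̂ = ẑ. By Stokes' theorem,

    ∮_C F · dr = ∬_S (∇ × F) · n̂ dS = ∬_D (curl F)_z dA,

where D is the disk x^2 + y^2 ≤ 9.

Compute the curl of F = (-25y (z^2 + 1), 25x (z^2 + 1), 0):
    (∇ × F)_x = ∂F_z/∂y - ∂F_y/∂z = -50x z,
    (∇ × F)_y = ∂F_x/∂z - ∂F_z/∂x = -50y z,
    (∇ × F)_z = ∂F_y/∂x - ∂F_x/∂y = 50z^2 + 50.

On z = 0, (curl F)_z = 50.

Convert to polar (x = r cos θ, y = r sin θ, dA = r dr dθ); the integrand becomes 50, so

    ∬_D (curl F)_z dA = ∫_0^{2π} ∫_0^{3} (50) · r dr dθ.

Inner (r from 0 to 3): 225.
Outer (θ from 0 to 2π): 450π.

Therefore ∮_C F · dr = 450π.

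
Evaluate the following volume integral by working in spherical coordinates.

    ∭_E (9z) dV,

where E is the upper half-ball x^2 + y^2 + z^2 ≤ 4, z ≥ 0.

In spherical coordinates, x = ρ sin(φ) cos(θ), y = ρ sin(φ) sin(θ), z = ρ cos(φ), and dV = ρ^2 sin(φ) dρ dφ dθ.

The integrand becomes 9ρ cos(φ), so

    ∭_E (9z) dV = ∫_{0}^{2π} ∫_{0}^{π/2} ∫_{0}^{2} (9ρ cos(φ)) · ρ^2 sin(φ) dρ dφ dθ.

Inner (ρ): 18sin(2φ).
Middle (φ): 18.
Outer (θ): 36π.

Therefore the triple integral equals 36π.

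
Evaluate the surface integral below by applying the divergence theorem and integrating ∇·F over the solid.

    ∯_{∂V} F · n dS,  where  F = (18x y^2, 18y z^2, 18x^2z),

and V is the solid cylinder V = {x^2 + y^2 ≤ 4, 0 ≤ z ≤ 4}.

By the divergence theorem,

    ∯_{∂V} F · n dS = ∭_V (∇ · F) dV.

Compute the divergence:
    ∇ · F = ∂F_x/∂x + ∂F_y/∂y + ∂F_z/∂z = 18y^2 + 18z^2 + 18x^2 = 18x^2 + 18y^2 + 18z^2.

In cylindrical coordinates, x = r cos(θ), y = r sin(θ), z = z, dV = r dr dθ dz, with 0 ≤ r ≤ 2, 0 ≤ θ ≤ 2π, 0 ≤ z ≤ 4.

The integrand, after substitution and multiplying by the volume element, becomes (18r^2 + 18z^2) · r, so

    ∭_V (∇·F) dV = ∫_0^{2π} ∫_0^{2} ∫_0^{4} (18r^2 + 18z^2) · r dz dr dθ.

Inner (z from 0 to 4): 72r^3 + 384r.
Middle (r from 0 to 2): 1056.
Outer (θ from 0 to 2π): 2112π.

Therefore ∯_{∂V} F · n dS = 2112π.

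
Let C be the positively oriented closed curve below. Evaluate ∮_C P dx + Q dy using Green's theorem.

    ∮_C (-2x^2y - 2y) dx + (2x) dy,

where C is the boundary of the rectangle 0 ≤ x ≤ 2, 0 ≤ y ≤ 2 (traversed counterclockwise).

Green's theorem converts the closed line integral into a double integral over the enclosed region D:

    ∮_C P dx + Q dy = ∬_D (∂Q/∂x - ∂P/∂y) dA.

Here P = -2x^2y - 2y, Q = 2x, so

    ∂Q/∂x = 2,    ∂P/∂y = -2x^2 - 2,
    ∂Q/∂x - ∂P/∂y = 2x^2 + 4.

D is the region 0 ≤ x ≤ 2, 0 ≤ y ≤ 2. Evaluating the double integral:

    ∬_D (2x^2 + 4) dA = ∫_0^{2} ∫_0^{2} (2x^2 + 4) dy dx.

Inner (y from 0 to 2): 4x^2 + 8.
Outer (x from 0 to 2): 80/3.

Therefore ∮_C P dx + Q dy = 80/3.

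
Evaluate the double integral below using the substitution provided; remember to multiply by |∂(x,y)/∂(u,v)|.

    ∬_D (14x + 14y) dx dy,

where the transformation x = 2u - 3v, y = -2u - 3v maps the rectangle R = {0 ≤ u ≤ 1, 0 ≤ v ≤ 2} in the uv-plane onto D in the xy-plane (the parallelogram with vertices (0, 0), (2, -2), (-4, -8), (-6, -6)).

Compute the Jacobian determinant of (x, y) with respect to (u, v):

    ∂(x,y)/∂(u,v) = | 2  -3 | = (2)(-3) - (-3)(-2) = -12.
                   | -2  -3 |

Its absolute value is |J| = 12 (the area scaling factor).

Substituting x = 2u - 3v, y = -2u - 3v into the integrand,

    14x + 14y → -84v,

so the integral becomes

    ∬_R (-84v) · |J| du dv = ∫_0^1 ∫_0^2 (-1008v) dv du.

Inner (v): -2016.
Outer (u): -2016.

Therefore ∬_D (14x + 14y) dx dy = -2016.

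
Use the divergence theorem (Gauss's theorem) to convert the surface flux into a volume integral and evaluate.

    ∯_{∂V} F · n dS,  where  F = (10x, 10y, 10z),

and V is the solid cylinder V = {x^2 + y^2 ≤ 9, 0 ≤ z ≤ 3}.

By the divergence theorem,

    ∯_{∂V} F · n dS = ∭_V (∇ · F) dV.

Compute the divergence:
    ∇ · F = ∂F_x/∂x + ∂F_y/∂y + ∂F_z/∂z = 10 + 10 + 10 = 30.

In cylindrical coordinates, x = r cos(θ), y = r sin(θ), z = z, dV = r dr dθ dz, with 0 ≤ r ≤ 3, 0 ≤ θ ≤ 2π, 0 ≤ z ≤ 3.

The integrand, after substitution and multiplying by the volume element, becomes (30) · r, so

    ∭_V (∇·F) dV = ∫_0^{2π} ∫_0^{3} ∫_0^{3} (30) · r dz dr dθ.

Inner (z from 0 to 3): 90r.
Middle (r from 0 to 3): 405.
Outer (θ from 0 to 2π): 810π.

Therefore ∯_{∂V} F · n dS = 810π.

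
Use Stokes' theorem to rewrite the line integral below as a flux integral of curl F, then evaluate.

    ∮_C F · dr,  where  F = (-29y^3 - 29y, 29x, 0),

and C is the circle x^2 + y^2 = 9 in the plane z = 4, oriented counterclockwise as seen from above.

Let S be the flat disk x^2 + y^2 ≤ 9 in the plane z = 4, with upward unit normal n̂ = ẑ. By Stokes' theorem,

    ∮_C F · dr = ∬_S (∇ × F) · n̂ dS = ∬_D (curl F)_z dA,

where D is the disk x^2 + y^2 ≤ 9.

Compute the curl of F = (-29y^3 - 29y, 29x, 0):
    (∇ × F)_x = ∂F_z/∂y - ∂F_y/∂z = 0,
    (∇ × F)_y = ∂F_x/∂z - ∂F_z/∂x = 0,
    (∇ × F)_z = ∂F_y/∂x - ∂F_x/∂y = 87y^2 + 58.

On z = 4, (curl F)_z = 87y^2 + 58.

Convert to polar (x = r cos θ, y = r sin θ, dA = r dr dθ); the integrand becomes 87r^2sin(θ)^2 + 58, so

    ∬_D (curl F)_z dA = ∫_0^{2π} ∫_0^{3} (87r^2sin(θ)^2 + 58) · r dr dθ.

Inner (r from 0 to 3): 7047sin(θ)^2/4 + 261.
Outer (θ from 0 to 2π): 9135π/4.

Therefore ∮_C F · dr = 9135π/4.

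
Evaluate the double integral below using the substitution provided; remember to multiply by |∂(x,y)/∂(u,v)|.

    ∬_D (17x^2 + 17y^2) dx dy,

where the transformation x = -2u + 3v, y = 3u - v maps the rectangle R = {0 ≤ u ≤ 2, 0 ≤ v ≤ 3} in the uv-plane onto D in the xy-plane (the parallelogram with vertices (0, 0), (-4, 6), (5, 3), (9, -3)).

Compute the Jacobian determinant of (x, y) with respect to (u, v):

    ∂(x,y)/∂(u,v) = | -2  3 | = (-2)(-1) - (3)(3) = -7.
                   | 3  -1 |

Its absolute value is |J| = 7 (the area scaling factor).

Substituting x = -2u + 3v, y = 3u - v into the integrand,

    17x^2 + 17y^2 → 221u^2 - 306u v + 170v^2,

so the integral becomes

    ∬_R (221u^2 - 306u v + 170v^2) · |J| du dv = ∫_0^2 ∫_0^3 (1547u^2 - 2142u v + 1190v^2) dv du.

Inner (v): 4641u^2 - 9639u + 10710.
Outer (u): 14518.

Therefore ∬_D (17x^2 + 17y^2) dx dy = 14518.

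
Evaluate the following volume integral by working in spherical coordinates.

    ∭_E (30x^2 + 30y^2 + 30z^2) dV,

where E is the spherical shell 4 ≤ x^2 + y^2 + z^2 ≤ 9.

In spherical coordinates, x = ρ sin(φ) cos(θ), y = ρ sin(φ) sin(θ), z = ρ cos(φ), and dV = ρ^2 sin(φ) dρ dφ dθ.

The integrand becomes 30ρ^2, so

    ∭_E (30x^2 + 30y^2 + 30z^2) dV = ∫_{0}^{2π} ∫_{0}^{π} ∫_{2}^{3} (30ρ^2) · ρ^2 sin(φ) dρ dφ dθ.

Inner (ρ): 1266sin(φ).
Middle (φ): 2532.
Outer (θ): 5064π.

Therefore the triple integral equals 5064π.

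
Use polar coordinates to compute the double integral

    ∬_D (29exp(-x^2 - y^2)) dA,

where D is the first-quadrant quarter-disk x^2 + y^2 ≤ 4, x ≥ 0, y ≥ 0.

The region D is 0 ≤ r ≤ 2, 0 ≤ θ ≤ π/2 in polar coordinates, where x = r cos(θ), y = r sin(θ), and dA = r dr dθ.

Under the substitution, the integrand becomes 29exp(-r^2), so

    ∬_D (29exp(-x^2 - y^2)) dA = ∫_{0}^{π/2} ∫_{0}^{2} (29exp(-r^2)) · r dr dθ.

Inner integral (in r): ∫_{0}^{2} (29exp(-r^2)) · r dr = 29/2 - 29exp(-4)/2.

Outer integral (in θ): ∫_{0}^{π/2} (29/2 - 29exp(-4)/2) dθ = -29π (1 - exp(4))exp(-4)/4.

Therefore ∬_D (29exp(-x^2 - y^2)) dA = -29π (1 - exp(4))exp(-4)/4.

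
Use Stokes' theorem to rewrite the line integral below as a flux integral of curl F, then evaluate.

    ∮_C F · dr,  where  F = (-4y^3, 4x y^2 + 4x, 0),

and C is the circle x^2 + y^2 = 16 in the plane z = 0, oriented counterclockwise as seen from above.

Let S be the flat disk x^2 + y^2 ≤ 16 in the plane z = 0, with upward unit normal n̂ = ẑ. By Stokes' theorem,

    ∮_C F · dr = ∬_S (∇ × F) · n̂ dS = ∬_D (curl F)_z dA,

where D is the disk x^2 + y^2 ≤ 16.

Compute the curl of F = (-4y^3, 4x y^2 + 4x, 0):
    (∇ × F)_x = ∂F_z/∂y - ∂F_y/∂z = 0,
    (∇ × F)_y = ∂F_x/∂z - ∂F_z/∂x = 0,
    (∇ × F)_z = ∂F_y/∂x - ∂F_x/∂y = 16y^2 + 4.

On z = 0, (curl F)_z = 16y^2 + 4.

Convert to polar (x = r cos θ, y = r sin θ, dA = r dr dθ); the integrand becomes 16r^2sin(θ)^2 + 4, so

    ∬_D (curl F)_z dA = ∫_0^{2π} ∫_0^{4} (16r^2sin(θ)^2 + 4) · r dr dθ.

Inner (r from 0 to 4): 1024sin(θ)^2 + 32.
Outer (θ from 0 to 2π): 1088π.

Therefore ∮_C F · dr = 1088π.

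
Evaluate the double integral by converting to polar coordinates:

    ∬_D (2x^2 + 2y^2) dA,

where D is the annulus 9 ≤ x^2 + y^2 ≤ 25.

The region D is 3 ≤ r ≤ 5, 0 ≤ θ ≤ 2π in polar coordinates, where x = r cos(θ), y = r sin(θ), and dA = r dr dθ.

Under the substitution, the integrand becomes 2r^2, so

    ∬_D (2x^2 + 2y^2) dA = ∫_{0}^{2π} ∫_{3}^{5} (2r^2) · r dr dθ.

Inner integral (in r): ∫_{3}^{5} (2r^2) · r dr = 272.

Outer integral (in θ): ∫_{0}^{2π} (272) dθ = 544π.

Therefore ∬_D (2x^2 + 2y^2) dA = 544π.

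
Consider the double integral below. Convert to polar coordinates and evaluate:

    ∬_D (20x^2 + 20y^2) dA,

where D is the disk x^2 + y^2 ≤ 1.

The region D is 0 ≤ r ≤ 1, 0 ≤ θ ≤ 2π in polar coordinates, where x = r cos(θ), y = r sin(θ), and dA = r dr dθ.

Under the substitution, the integrand becomes 20r^2, so

    ∬_D (20x^2 + 20y^2) dA = ∫_{0}^{2π} ∫_{0}^{1} (20r^2) · r dr dθ.

Inner integral (in r): ∫_{0}^{1} (20r^2) · r dr = 5.

Outer integral (in θ): ∫_{0}^{2π} (5) dθ = 10π.

Therefore ∬_D (20x^2 + 20y^2) dA = 10π.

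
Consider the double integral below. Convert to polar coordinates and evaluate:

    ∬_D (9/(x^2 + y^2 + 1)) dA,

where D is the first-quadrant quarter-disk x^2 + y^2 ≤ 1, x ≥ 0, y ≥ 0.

The region D is 0 ≤ r ≤ 1, 0 ≤ θ ≤ π/2 in polar coordinates, where x = r cos(θ), y = r sin(θ), and dA = r dr dθ.

Under the substitution, the integrand becomes 9/(r^2 + 1), so

    ∬_D (9/(x^2 + y^2 + 1)) dA = ∫_{0}^{π/2} ∫_{0}^{1} (9/(r^2 + 1)) · r dr dθ.

Inner integral (in r): ∫_{0}^{1} (9/(r^2 + 1)) · r dr = 9log(2)/2.

Outer integral (in θ): ∫_{0}^{π/2} (9log(2)/2) dθ = 9π log(2)/4.

Therefore ∬_D (9/(x^2 + y^2 + 1)) dA = 9π log(2)/4.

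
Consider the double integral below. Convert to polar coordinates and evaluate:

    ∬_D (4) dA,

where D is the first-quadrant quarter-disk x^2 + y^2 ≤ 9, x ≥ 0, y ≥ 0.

The region D is 0 ≤ r ≤ 3, 0 ≤ θ ≤ π/2 in polar coordinates, where x = r cos(θ), y = r sin(θ), and dA = r dr dθ.

Under the substitution, the integrand becomes 4, so

    ∬_D (4) dA = ∫_{0}^{π/2} ∫_{0}^{3} (4) · r dr dθ.

Inner integral (in r): ∫_{0}^{3} (4) · r dr = 18.

Outer integral (in θ): ∫_{0}^{π/2} (18) dθ = 9π.

Therefore ∬_D (4) dA = 9π.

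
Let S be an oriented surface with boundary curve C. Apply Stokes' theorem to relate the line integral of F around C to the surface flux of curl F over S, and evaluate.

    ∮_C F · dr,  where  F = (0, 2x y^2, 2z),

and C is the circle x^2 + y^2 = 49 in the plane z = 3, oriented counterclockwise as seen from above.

Let S be the flat disk x^2 + y^2 ≤ 49 in the plane z = 3, with upward unit normal n̂ = ẑ. By Stokes' theorem,

    ∮_C F · dr = ∬_S (∇ × F) · n̂ dS = ∬_D (curl F)_z dA,

where D is the disk x^2 + y^2 ≤ 49.

Compute the curl of F = (0, 2x y^2, 2z):
    (∇ × F)_x = ∂F_z/∂y - ∂F_y/∂z = 0,
    (∇ × F)_y = ∂F_x/∂z - ∂F_z/∂x = 0,
    (∇ × F)_z = ∂F_y/∂x - ∂F_x/∂y = 2y^2.

On z = 3, (curl F)_z = 2y^2.

Convert to polar (x = r cos θ, y = r sin θ, dA = r dr dθ); the integrand becomes 2r^2sin(θ)^2, so

    ∬_D (curl F)_z dA = ∫_0^{2π} ∫_0^{7} (2r^2sin(θ)^2) · r dr dθ.

Inner (r from 0 to 7): 2401sin(θ)^2/2.
Outer (θ from 0 to 2π): 2401π/2.

Therefore ∮_C F · dr = 2401π/2.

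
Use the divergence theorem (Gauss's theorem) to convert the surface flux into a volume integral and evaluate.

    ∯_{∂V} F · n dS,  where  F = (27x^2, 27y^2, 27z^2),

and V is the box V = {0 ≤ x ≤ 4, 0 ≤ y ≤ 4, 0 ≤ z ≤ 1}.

By the divergence theorem,

    ∯_{∂V} F · n dS = ∭_V (∇ · F) dV.

Compute the divergence:
    ∇ · F = ∂F_x/∂x + ∂F_y/∂y + ∂F_z/∂z = 54x + 54y + 54z.

V is a rectangular box, so dV = dx dy dz with 0 ≤ x ≤ 4, 0 ≤ y ≤ 4, 0 ≤ z ≤ 1.

Integrate (54x + 54y + 54z) over V as an iterated integral:

    ∭_V (∇·F) dV = ∫_0^{4} ∫_0^{4} ∫_0^{1} (54x + 54y + 54z) dz dy dx.

Inner (z from 0 to 1): 54x + 54y + 27.
Middle (y from 0 to 4): 216x + 540.
Outer (x from 0 to 4): 3888.

Therefore ∯_{∂V} F · n dS = 3888.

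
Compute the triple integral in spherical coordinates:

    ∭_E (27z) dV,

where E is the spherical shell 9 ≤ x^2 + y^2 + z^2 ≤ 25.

In spherical coordinates, x = ρ sin(φ) cos(θ), y = ρ sin(φ) sin(θ), z = ρ cos(φ), and dV = ρ^2 sin(φ) dρ dφ dθ.

The integrand becomes 27ρ cos(φ), so

    ∭_E (27z) dV = ∫_{0}^{2π} ∫_{0}^{π} ∫_{3}^{5} (27ρ cos(φ)) · ρ^2 sin(φ) dρ dφ dθ.

Inner (ρ): 1836sin(2φ).
Middle (φ): 0.
Outer (θ): 0.

Therefore the triple integral equals 0.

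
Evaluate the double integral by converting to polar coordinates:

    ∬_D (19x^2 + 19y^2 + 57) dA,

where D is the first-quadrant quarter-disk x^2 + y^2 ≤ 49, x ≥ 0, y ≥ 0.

The region D is 0 ≤ r ≤ 7, 0 ≤ θ ≤ π/2 in polar coordinates, where x = r cos(θ), y = r sin(θ), and dA = r dr dθ.

Under the substitution, the integrand becomes 19r^2 + 57, so

    ∬_D (19x^2 + 19y^2 + 57) dA = ∫_{0}^{π/2} ∫_{0}^{7} (19r^2 + 57) · r dr dθ.

Inner integral (in r): ∫_{0}^{7} (19r^2 + 57) · r dr = 51205/4.

Outer integral (in θ): ∫_{0}^{π/2} (51205/4) dθ = 51205π/8.

Therefore ∬_D (19x^2 + 19y^2 + 57) dA = 51205π/8.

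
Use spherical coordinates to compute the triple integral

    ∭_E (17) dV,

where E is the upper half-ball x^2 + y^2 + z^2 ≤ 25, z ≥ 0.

In spherical coordinates, x = ρ sin(φ) cos(θ), y = ρ sin(φ) sin(θ), z = ρ cos(φ), and dV = ρ^2 sin(φ) dρ dφ dθ.

The integrand becomes 17, so

    ∭_E (17) dV = ∫_{0}^{2π} ∫_{0}^{π/2} ∫_{0}^{5} (17) · ρ^2 sin(φ) dρ dφ dθ.

Inner (ρ): 2125sin(φ)/3.
Middle (φ): 2125/3.
Outer (θ): 4250π/3.

Therefore the triple integral equals 4250π/3.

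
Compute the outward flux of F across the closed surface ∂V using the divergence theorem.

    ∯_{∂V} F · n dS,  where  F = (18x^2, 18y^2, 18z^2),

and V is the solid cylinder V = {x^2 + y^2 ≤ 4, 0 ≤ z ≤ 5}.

By the divergence theorem,

    ∯_{∂V} F · n dS = ∭_V (∇ · F) dV.

Compute the divergence:
    ∇ · F = ∂F_x/∂x + ∂F_y/∂y + ∂F_z/∂z = 36x + 36y + 36z.

In cylindrical coordinates, x = r cos(θ), y = r sin(θ), z = z, dV = r dr dθ dz, with 0 ≤ r ≤ 2, 0 ≤ θ ≤ 2π, 0 ≤ z ≤ 5.

The integrand, after substitution and multiplying by the volume element, becomes (36sqrt(2)r sin(θ + π/4) + 36z) · r, so

    ∭_V (∇·F) dV = ∫_0^{2π} ∫_0^{2} ∫_0^{5} (36sqrt(2)r sin(θ + π/4) + 36z) · r dz dr dθ.

Inner (z from 0 to 5): 90r (2sqrt(2)r sin(θ + π/4) + 5).
Middle (r from 0 to 2): 480sqrt(2)sin(θ + π/4) + 900.
Outer (θ from 0 to 2π): 1800π.

Therefore ∯_{∂V} F · n dS = 1800π.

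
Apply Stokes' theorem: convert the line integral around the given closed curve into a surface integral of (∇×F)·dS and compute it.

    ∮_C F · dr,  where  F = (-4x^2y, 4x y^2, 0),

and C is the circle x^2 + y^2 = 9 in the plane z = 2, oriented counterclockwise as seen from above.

Let S be the flat disk x^2 + y^2 ≤ 9 in the plane z = 2, with upward unit normal n̂ = ẑ. By Stokes' theorem,

    ∮_C F · dr = ∬_S (∇ × F) · n̂ dS = ∬_D (curl F)_z dA,

where D is the disk x^2 + y^2 ≤ 9.

Compute the curl of F = (-4x^2y, 4x y^2, 0):
    (∇ × F)_x = ∂F_z/∂y - ∂F_y/∂z = 0,
    (∇ × F)_y = ∂F_x/∂z - ∂F_z/∂x = 0,
    (∇ × F)_z = ∂F_y/∂x - ∂F_x/∂y = 4x^2 + 4y^2.

On z = 2, (curl F)_z = 4x^2 + 4y^2.

Convert to polar (x = r cos θ, y = r sin θ, dA = r dr dθ); the integrand becomes 4r^2, so

    ∬_D (curl F)_z dA = ∫_0^{2π} ∫_0^{3} (4r^2) · r dr dθ.

Inner (r from 0 to 3): 81.
Outer (θ from 0 to 2π): 162π.

Therefore ∮_C F · dr = 162π.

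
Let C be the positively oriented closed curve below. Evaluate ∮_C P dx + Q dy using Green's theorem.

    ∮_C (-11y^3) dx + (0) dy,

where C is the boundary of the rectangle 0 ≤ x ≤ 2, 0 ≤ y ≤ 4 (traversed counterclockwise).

Green's theorem converts the closed line integral into a double integral over the enclosed region D:

    ∮_C P dx + Q dy = ∬_D (∂Q/∂x - ∂P/∂y) dA.

Here P = -11y^3, Q = 0, so

    ∂Q/∂x = 0,    ∂P/∂y = -33y^2,
    ∂Q/∂x - ∂P/∂y = 33y^2.

D is the region 0 ≤ x ≤ 2, 0 ≤ y ≤ 4. Evaluating the double integral:

    ∬_D (33y^2) dA = ∫_0^{2} ∫_0^{4} (33y^2) dy dx.

Inner (y from 0 to 4): 704.
Outer (x from 0 to 2): 1408.

Therefore ∮_C P dx + Q dy = 1408.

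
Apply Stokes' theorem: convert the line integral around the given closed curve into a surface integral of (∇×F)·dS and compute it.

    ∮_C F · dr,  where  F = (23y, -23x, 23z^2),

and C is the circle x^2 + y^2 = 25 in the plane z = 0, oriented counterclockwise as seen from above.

Let S be the flat disk x^2 + y^2 ≤ 25 in the plane z = 0, with upward unit normal n̂ = ẑ. By Stokes' theorem,

    ∮_C F · dr = ∬_S (∇ × F) · n̂ dS = ∬_D (curl F)_z dA,

where D is the disk x^2 + y^2 ≤ 25.

Compute the curl of F = (23y, -23x, 23z^2):
    (∇ × F)_x = ∂F_z/∂y - ∂F_y/∂z = 0,
    (∇ × F)_y = ∂F_x/∂z - ∂F_z/∂x = 0,
    (∇ × F)_z = ∂F_y/∂x - ∂F_x/∂y = -46.

On z = 0, (curl F)_z = -46.

Convert to polar (x = r cos θ, y = r sin θ, dA = r dr dθ); the integrand becomes -46, so

    ∬_D (curl F)_z dA = ∫_0^{2π} ∫_0^{5} (-46) · r dr dθ.

Inner (r from 0 to 5): -575.
Outer (θ from 0 to 2π): -1150π.

Therefore ∮_C F · dr = -1150π.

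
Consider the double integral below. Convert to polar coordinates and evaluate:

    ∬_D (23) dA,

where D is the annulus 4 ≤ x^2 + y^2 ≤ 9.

The region D is 2 ≤ r ≤ 3, 0 ≤ θ ≤ 2π in polar coordinates, where x = r cos(θ), y = r sin(θ), and dA = r dr dθ.

Under the substitution, the integrand becomes 23, so

    ∬_D (23) dA = ∫_{0}^{2π} ∫_{2}^{3} (23) · r dr dθ.

Inner integral (in r): ∫_{2}^{3} (23) · r dr = 115/2.

Outer integral (in θ): ∫_{0}^{2π} (115/2) dθ = 115π.

Therefore ∬_D (23) dA = 115π.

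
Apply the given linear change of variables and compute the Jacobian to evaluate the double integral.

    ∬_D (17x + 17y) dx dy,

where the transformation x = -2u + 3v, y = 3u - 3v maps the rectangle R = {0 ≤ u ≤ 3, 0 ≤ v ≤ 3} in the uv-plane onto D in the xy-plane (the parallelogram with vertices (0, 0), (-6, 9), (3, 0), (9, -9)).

Compute the Jacobian determinant of (x, y) with respect to (u, v):

    ∂(x,y)/∂(u,v) = | -2  3 | = (-2)(-3) - (3)(3) = -3.
                   | 3  -3 |

Its absolute value is |J| = 3 (the area scaling factor).

Substituting x = -2u + 3v, y = 3u - 3v into the integrand,

    17x + 17y → 17u,

so the integral becomes

    ∬_R (17u) · |J| du dv = ∫_0^3 ∫_0^3 (51u) dv du.

Inner (v): 153u.
Outer (u): 1377/2.

Therefore ∬_D (17x + 17y) dx dy = 1377/2.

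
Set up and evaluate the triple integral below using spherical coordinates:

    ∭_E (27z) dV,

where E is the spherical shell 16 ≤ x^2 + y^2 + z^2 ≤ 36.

In spherical coordinates, x = ρ sin(φ) cos(θ), y = ρ sin(φ) sin(θ), z = ρ cos(φ), and dV = ρ^2 sin(φ) dρ dφ dθ.

The integrand becomes 27ρ cos(φ), so

    ∭_E (27z) dV = ∫_{0}^{2π} ∫_{0}^{π} ∫_{4}^{6} (27ρ cos(φ)) · ρ^2 sin(φ) dρ dφ dθ.

Inner (ρ): 3510sin(2φ).
Middle (φ): 0.
Outer (θ): 0.

Therefore the triple integral equals 0.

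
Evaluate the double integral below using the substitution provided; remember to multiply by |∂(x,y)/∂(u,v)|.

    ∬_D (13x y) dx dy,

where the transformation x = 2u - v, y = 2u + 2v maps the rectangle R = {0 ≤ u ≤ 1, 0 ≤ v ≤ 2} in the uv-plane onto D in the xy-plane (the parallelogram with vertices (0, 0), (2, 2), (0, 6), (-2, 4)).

Compute the Jacobian determinant of (x, y) with respect to (u, v):

    ∂(x,y)/∂(u,v) = | 2  -1 | = (2)(2) - (-1)(2) = 6.
                   | 2  2 |

Its absolute value is |J| = 6 (the area scaling factor).

Substituting x = 2u - v, y = 2u + 2v into the integrand,

    13x y → 52u^2 + 26u v - 26v^2,

so the integral becomes

    ∬_R (52u^2 + 26u v - 26v^2) · |J| du dv = ∫_0^1 ∫_0^2 (312u^2 + 156u v - 156v^2) dv du.

Inner (v): 624u^2 + 312u - 416.
Outer (u): -52.

Therefore ∬_D (13x y) dx dy = -52.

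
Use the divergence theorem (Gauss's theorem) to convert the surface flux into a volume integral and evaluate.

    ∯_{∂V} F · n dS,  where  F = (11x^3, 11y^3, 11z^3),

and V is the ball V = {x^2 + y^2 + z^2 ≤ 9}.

By the divergence theorem,

    ∯_{∂V} F · n dS = ∭_V (∇ · F) dV.

Compute the divergence:
    ∇ · F = ∂F_x/∂x + ∂F_y/∂y + ∂F_z/∂z = 33x^2 + 33y^2 + 33z^2.

In spherical coordinates, x = ρ sin(φ) cos(θ), y = ρ sin(φ) sin(θ), z = ρ cos(φ), dV = ρ^2 sin(φ) dρ dφ dθ, with 0 ≤ ρ ≤ 3, 0 ≤ φ ≤ π, 0 ≤ θ ≤ 2π.

The integrand, after substitution and multiplying by the volume element, becomes (33ρ^2) · ρ^2 sin(φ), so

    ∭_V (∇·F) dV = ∫_0^{2π} ∫_0^{π} ∫_0^{3} (33ρ^2) · ρ^2 sin(φ) dρ dφ dθ.

Inner (ρ from 0 to 3): 8019sin(φ)/5.
Middle (φ from 0 to π): 16038/5.
Outer (θ from 0 to 2π): 32076π/5.

Therefore ∯_{∂V} F · n dS = 32076π/5.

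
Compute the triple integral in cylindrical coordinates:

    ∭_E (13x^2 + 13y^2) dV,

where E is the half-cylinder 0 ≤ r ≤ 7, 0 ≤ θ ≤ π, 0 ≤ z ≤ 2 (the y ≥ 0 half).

In cylindrical coordinates, x = r cos(θ), y = r sin(θ), z = z, and dV = r dr dθ dz.

The integrand becomes 13r^2, so

    ∭_E (13x^2 + 13y^2) dV = ∫_{0}^{π} ∫_{0}^{7} ∫_{0}^{2} (13r^2) · r dz dr dθ.

Inner (z): 26r^3.
Middle (r from 0 to 7): 31213/2.
Outer (θ): 31213π/2.

Therefore the triple integral equals 31213π/2.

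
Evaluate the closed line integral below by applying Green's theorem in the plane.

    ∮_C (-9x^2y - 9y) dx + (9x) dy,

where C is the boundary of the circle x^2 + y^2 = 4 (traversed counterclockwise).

Green's theorem converts the closed line integral into a double integral over the enclosed region D:

    ∮_C P dx + Q dy = ∬_D (∂Q/∂x - ∂P/∂y) dA.

Here P = -9x^2y - 9y, Q = 9x, so

    ∂Q/∂x = 9,    ∂P/∂y = -9x^2 - 9,
    ∂Q/∂x - ∂P/∂y = 9x^2 + 18.

D is the region x^2 + y^2 ≤ 4. Evaluating the double integral:

In polar coordinates (x = r cos θ, y = r sin θ, dA = r dr dθ) the integrand becomes 9r^2cos(θ)^2 + 18, so

    ∬_D (9x^2 + 18) dA = ∫_0^{2π} ∫_0^{2} (9r^2cos(θ)^2 + 18) · r dr dθ.

Inner (r from 0 to 2): 36cos(θ)^2 + 36.
Outer (θ from 0 to 2π): 108π.

Therefore ∮_C P dx + Q dy = 108π.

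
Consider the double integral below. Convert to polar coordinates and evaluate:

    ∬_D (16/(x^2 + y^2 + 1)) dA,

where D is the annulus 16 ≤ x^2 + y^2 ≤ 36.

The region D is 4 ≤ r ≤ 6, 0 ≤ θ ≤ 2π in polar coordinates, where x = r cos(θ), y = r sin(θ), and dA = r dr dθ.

Under the substitution, the integrand becomes 16/(r^2 + 1), so

    ∬_D (16/(x^2 + y^2 + 1)) dA = ∫_{0}^{2π} ∫_{4}^{6} (16/(r^2 + 1)) · r dr dθ.

Inner integral (in r): ∫_{4}^{6} (16/(r^2 + 1)) · r dr = log(3512479453921/6975757441).

Outer integral (in θ): ∫_{0}^{2π} (log(3512479453921/6975757441)) dθ = log((3512479453921/6975757441)^(2π)).

Therefore ∬_D (16/(x^2 + y^2 + 1)) dA = log((3512479453921/6975757441)^(2π)).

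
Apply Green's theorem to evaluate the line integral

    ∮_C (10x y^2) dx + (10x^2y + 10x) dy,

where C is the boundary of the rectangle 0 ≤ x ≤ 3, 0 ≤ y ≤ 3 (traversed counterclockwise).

Green's theorem converts the closed line integral into a double integral over the enclosed region D:

    ∮_C P dx + Q dy = ∬_D (∂Q/∂x - ∂P/∂y) dA.

Here P = 10x y^2, Q = 10x^2y + 10x, so

    ∂Q/∂x = 20x y + 10,    ∂P/∂y = 20x y,
    ∂Q/∂x - ∂P/∂y = 10.

D is the region 0 ≤ x ≤ 3, 0 ≤ y ≤ 3. Evaluating the double integral:

    ∬_D (10) dA = ∫_0^{3} ∫_0^{3} (10) dy dx.

Inner (y from 0 to 3): 30.
Outer (x from 0 to 3): 90.

Therefore ∮_C P dx + Q dy = 90.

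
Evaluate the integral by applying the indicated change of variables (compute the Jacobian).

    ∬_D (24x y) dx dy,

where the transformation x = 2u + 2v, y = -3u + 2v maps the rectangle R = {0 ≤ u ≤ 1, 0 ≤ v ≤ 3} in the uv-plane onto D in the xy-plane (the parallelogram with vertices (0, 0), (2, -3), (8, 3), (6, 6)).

Compute the Jacobian determinant of (x, y) with respect to (u, v):

    ∂(x,y)/∂(u,v) = | 2  2 | = (2)(2) - (2)(-3) = 10.
                   | -3  2 |

Its absolute value is |J| = 10 (the area scaling factor).

Substituting x = 2u + 2v, y = -3u + 2v into the integrand,

    24x y → -144u^2 - 48u v + 96v^2,

so the integral becomes

    ∬_R (-144u^2 - 48u v + 96v^2) · |J| du dv = ∫_0^1 ∫_0^3 (-1440u^2 - 480u v + 960v^2) dv du.

Inner (v): -4320u^2 - 2160u + 8640.
Outer (u): 6120.

Therefore ∬_D (24x y) dx dy = 6120.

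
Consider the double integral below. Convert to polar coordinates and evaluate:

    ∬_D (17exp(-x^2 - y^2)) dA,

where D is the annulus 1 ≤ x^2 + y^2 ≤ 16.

The region D is 1 ≤ r ≤ 4, 0 ≤ θ ≤ 2π in polar coordinates, where x = r cos(θ), y = r sin(θ), and dA = r dr dθ.

Under the substitution, the integrand becomes 17exp(-r^2), so

    ∬_D (17exp(-x^2 - y^2)) dA = ∫_{0}^{2π} ∫_{1}^{4} (17exp(-r^2)) · r dr dθ.

Inner integral (in r): ∫_{1}^{4} (17exp(-r^2)) · r dr = -(17 - 17exp(15))exp(-16)/2.

Outer integral (in θ): ∫_{0}^{2π} (-(17 - 17exp(15))exp(-16)/2) dθ = -17π (1 - exp(15))exp(-16).

Therefore ∬_D (17exp(-x^2 - y^2)) dA = -17π (1 - exp(15))exp(-16).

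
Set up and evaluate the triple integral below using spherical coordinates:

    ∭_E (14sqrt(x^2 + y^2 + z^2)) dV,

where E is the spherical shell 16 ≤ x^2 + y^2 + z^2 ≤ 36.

In spherical coordinates, x = ρ sin(φ) cos(θ), y = ρ sin(φ) sin(θ), z = ρ cos(φ), and dV = ρ^2 sin(φ) dρ dφ dθ.

The integrand becomes 14ρ, so

    ∭_E (14sqrt(x^2 + y^2 + z^2)) dV = ∫_{0}^{2π} ∫_{0}^{π} ∫_{4}^{6} (14ρ) · ρ^2 sin(φ) dρ dφ dθ.

Inner (ρ): 3640sin(φ).
Middle (φ): 7280.
Outer (θ): 14560π.

Therefore the triple integral equals 14560π.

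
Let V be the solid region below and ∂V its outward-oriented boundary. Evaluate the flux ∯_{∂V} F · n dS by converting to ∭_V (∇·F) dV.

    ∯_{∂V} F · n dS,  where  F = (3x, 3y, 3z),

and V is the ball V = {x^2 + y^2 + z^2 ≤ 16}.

By the divergence theorem,

    ∯_{∂V} F · n dS = ∭_V (∇ · F) dV.

Compute the divergence:
    ∇ · F = ∂F_x/∂x + ∂F_y/∂y + ∂F_z/∂z = 3 + 3 + 3 = 9.

In spherical coordinates, x = ρ sin(φ) cos(θ), y = ρ sin(φ) sin(θ), z = ρ cos(φ), dV = ρ^2 sin(φ) dρ dφ dθ, with 0 ≤ ρ ≤ 4, 0 ≤ φ ≤ π, 0 ≤ θ ≤ 2π.

The integrand, after substitution and multiplying by the volume element, becomes (9) · ρ^2 sin(φ), so

    ∭_V (∇·F) dV = ∫_0^{2π} ∫_0^{π} ∫_0^{4} (9) · ρ^2 sin(φ) dρ dφ dθ.

Inner (ρ from 0 to 4): 192sin(φ).
Middle (φ from 0 to π): 384.
Outer (θ from 0 to 2π): 768π.

Therefore ∯_{∂V} F · n dS = 768π.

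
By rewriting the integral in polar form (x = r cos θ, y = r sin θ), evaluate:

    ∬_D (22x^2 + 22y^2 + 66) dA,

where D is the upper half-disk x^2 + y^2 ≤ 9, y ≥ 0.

The region D is 0 ≤ r ≤ 3, 0 ≤ θ ≤ π in polar coordinates, where x = r cos(θ), y = r sin(θ), and dA = r dr dθ.

Under the substitution, the integrand becomes 22r^2 + 66, so

    ∬_D (22x^2 + 22y^2 + 66) dA = ∫_{0}^{π} ∫_{0}^{3} (22r^2 + 66) · r dr dθ.

Inner integral (in r): ∫_{0}^{3} (22r^2 + 66) · r dr = 1485/2.

Outer integral (in θ): ∫_{0}^{π} (1485/2) dθ = 1485π/2.

Therefore ∬_D (22x^2 + 22y^2 + 66) dA = 1485π/2.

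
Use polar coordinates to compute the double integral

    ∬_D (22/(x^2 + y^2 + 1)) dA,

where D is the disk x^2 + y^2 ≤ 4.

The region D is 0 ≤ r ≤ 2, 0 ≤ θ ≤ 2π in polar coordinates, where x = r cos(θ), y = r sin(θ), and dA = r dr dθ.

Under the substitution, the integrand becomes 22/(r^2 + 1), so

    ∬_D (22/(x^2 + y^2 + 1)) dA = ∫_{0}^{2π} ∫_{0}^{2} (22/(r^2 + 1)) · r dr dθ.

Inner integral (in r): ∫_{0}^{2} (22/(r^2 + 1)) · r dr = log(48828125).

Outer integral (in θ): ∫_{0}^{2π} (log(48828125)) dθ = 22π log(5).

Therefore ∬_D (22/(x^2 + y^2 + 1)) dA = 22π log(5).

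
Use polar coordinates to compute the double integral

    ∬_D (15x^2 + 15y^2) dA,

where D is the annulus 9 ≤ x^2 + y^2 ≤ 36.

The region D is 3 ≤ r ≤ 6, 0 ≤ θ ≤ 2π in polar coordinates, where x = r cos(θ), y = r sin(θ), and dA = r dr dθ.

Under the substitution, the integrand becomes 15r^2, so

    ∬_D (15x^2 + 15y^2) dA = ∫_{0}^{2π} ∫_{3}^{6} (15r^2) · r dr dθ.

Inner integral (in r): ∫_{3}^{6} (15r^2) · r dr = 18225/4.

Outer integral (in θ): ∫_{0}^{2π} (18225/4) dθ = 18225π/2.

Therefore ∬_D (15x^2 + 15y^2) dA = 18225π/2.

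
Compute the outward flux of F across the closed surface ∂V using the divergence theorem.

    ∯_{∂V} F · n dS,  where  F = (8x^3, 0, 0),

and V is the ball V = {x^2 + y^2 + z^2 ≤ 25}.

By the divergence theorem,

    ∯_{∂V} F · n dS = ∭_V (∇ · F) dV.

Compute the divergence:
    ∇ · F = ∂F_x/∂x + ∂F_y/∂y + ∂F_z/∂z = 24x^2 + 0 + 0 = 24x^2.

In spherical coordinates, x = ρ sin(φ) cos(θ), y = ρ sin(φ) sin(θ), z = ρ cos(φ), dV = ρ^2 sin(φ) dρ dφ dθ, with 0 ≤ ρ ≤ 5, 0 ≤ φ ≤ π, 0 ≤ θ ≤ 2π.

The integrand, after substitution and multiplying by the volume element, becomes (24ρ^2sin(φ)^2cos(θ)^2) · ρ^2 sin(φ), so

    ∭_V (∇·F) dV = ∫_0^{2π} ∫_0^{π} ∫_0^{5} (24ρ^2sin(φ)^2cos(θ)^2) · ρ^2 sin(φ) dρ dφ dθ.

Inner (ρ from 0 to 5): 15000sin(φ)^3cos(θ)^2.
Middle (φ from 0 to π): 20000cos(θ)^2.
Outer (θ from 0 to 2π): 20000π.

Therefore ∯_{∂V} F · n dS = 20000π.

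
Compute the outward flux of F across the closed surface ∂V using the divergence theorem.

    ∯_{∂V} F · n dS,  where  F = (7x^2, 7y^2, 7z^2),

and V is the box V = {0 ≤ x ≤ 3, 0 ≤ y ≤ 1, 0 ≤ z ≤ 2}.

By the divergence theorem,

    ∯_{∂V} F · n dS = ∭_V (∇ · F) dV.

Compute the divergence:
    ∇ · F = ∂F_x/∂x + ∂F_y/∂y + ∂F_z/∂z = 14x + 14y + 14z.

V is a rectangular box, so dV = dx dy dz with 0 ≤ x ≤ 3, 0 ≤ y ≤ 1, 0 ≤ z ≤ 2.

Integrate (14x + 14y + 14z) over V as an iterated integral:

    ∭_V (∇·F) dV = ∫_0^{3} ∫_0^{1} ∫_0^{2} (14x + 14y + 14z) dz dy dx.

Inner (z from 0 to 2): 28x + 28y + 28.
Middle (y from 0 to 1): 28x + 42.
Outer (x from 0 to 3): 252.

Therefore ∯_{∂V} F · n dS = 252.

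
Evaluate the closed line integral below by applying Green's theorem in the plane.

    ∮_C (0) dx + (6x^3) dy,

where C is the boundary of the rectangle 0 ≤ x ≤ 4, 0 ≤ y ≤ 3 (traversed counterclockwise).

Green's theorem converts the closed line integral into a double integral over the enclosed region D:

    ∮_C P dx + Q dy = ∬_D (∂Q/∂x - ∂P/∂y) dA.

Here P = 0, Q = 6x^3, so

    ∂Q/∂x = 18x^2,    ∂P/∂y = 0,
    ∂Q/∂x - ∂P/∂y = 18x^2.

D is the region 0 ≤ x ≤ 4, 0 ≤ y ≤ 3. Evaluating the double integral:

    ∬_D (18x^2) dA = ∫_0^{4} ∫_0^{3} (18x^2) dy dx.

Inner (y from 0 to 3): 54x^2.
Outer (x from 0 to 4): 1152.

Therefore ∮_C P dx + Q dy = 1152.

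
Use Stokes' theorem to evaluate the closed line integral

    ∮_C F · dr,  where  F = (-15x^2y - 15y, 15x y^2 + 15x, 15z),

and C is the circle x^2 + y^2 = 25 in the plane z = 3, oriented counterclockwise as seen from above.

Let S be the flat disk x^2 + y^2 ≤ 25 in the plane z = 3, with upward unit normal n̂ = ẑ. By Stokes' theorem,

    ∮_C F · dr = ∬_S (∇ × F) · n̂ dS = ∬_D (curl F)_z dA,

where D is the disk x^2 + y^2 ≤ 25.

Compute the curl of F = (-15x^2y - 15y, 15x y^2 + 15x, 15z):
    (∇ × F)_x = ∂F_z/∂y - ∂F_y/∂z = 0,
    (∇ × F)_y = ∂F_x/∂z - ∂F_z/∂x = 0,
    (∇ × F)_z = ∂F_y/∂x - ∂F_x/∂y = 15x^2 + 15y^2 + 30.

On z = 3, (curl F)_z = 15x^2 + 15y^2 + 30.

Convert to polar (x = r cos θ, y = r sin θ, dA = r dr dθ); the integrand becomes 15r^2 + 30, so

    ∬_D (curl F)_z dA = ∫_0^{2π} ∫_0^{5} (15r^2 + 30) · r dr dθ.

Inner (r from 0 to 5): 10875/4.
Outer (θ from 0 to 2π): 10875π/2.

Therefore ∮_C F · dr = 10875π/2.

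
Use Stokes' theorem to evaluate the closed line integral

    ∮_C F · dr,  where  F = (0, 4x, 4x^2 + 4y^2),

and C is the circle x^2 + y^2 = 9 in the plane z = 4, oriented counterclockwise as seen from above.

Let S be the flat disk x^2 + y^2 ≤ 9 in the plane z = 4, with upward unit normal n̂ = ẑ. By Stokes' theorem,

    ∮_C F · dr = ∬_S (∇ × F) · n̂ dS = ∬_D (curl F)_z dA,

where D is the disk x^2 + y^2 ≤ 9.

Compute the curl of F = (0, 4x, 4x^2 + 4y^2):
    (∇ × F)_x = ∂F_z/∂y - ∂F_y/∂z = 8y,
    (∇ × F)_y = ∂F_x/∂z - ∂F_z/∂x = -8x,
    (∇ × F)_z = ∂F_y/∂x - ∂F_x/∂y = 4.

On z = 4, (curl F)_z = 4.

Convert to polar (x = r cos θ, y = r sin θ, dA = r dr dθ); the integrand becomes 4, so

    ∬_D (curl F)_z dA = ∫_0^{2π} ∫_0^{3} (4) · r dr dθ.

Inner (r from 0 to 3): 18.
Outer (θ from 0 to 2π): 36π.

Therefore ∮_C F · dr = 36π.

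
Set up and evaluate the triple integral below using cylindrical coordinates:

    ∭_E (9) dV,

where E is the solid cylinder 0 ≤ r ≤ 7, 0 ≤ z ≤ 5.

In cylindrical coordinates, x = r cos(θ), y = r sin(θ), z = z, and dV = r dr dθ dz.

The integrand becomes 9, so

    ∭_E (9) dV = ∫_{0}^{2π} ∫_{0}^{7} ∫_{0}^{5} (9) · r dz dr dθ.

Inner (z): 45r.
Middle (r from 0 to 7): 2205/2.
Outer (θ): 2205π.

Therefore the triple integral equals 2205π.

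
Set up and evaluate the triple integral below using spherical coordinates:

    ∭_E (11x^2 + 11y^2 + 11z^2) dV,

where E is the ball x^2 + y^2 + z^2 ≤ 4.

In spherical coordinates, x = ρ sin(φ) cos(θ), y = ρ sin(φ) sin(θ), z = ρ cos(φ), and dV = ρ^2 sin(φ) dρ dφ dθ.

The integrand becomes 11ρ^2, so

    ∭_E (11x^2 + 11y^2 + 11z^2) dV = ∫_{0}^{2π} ∫_{0}^{π} ∫_{0}^{2} (11ρ^2) · ρ^2 sin(φ) dρ dφ dθ.

Inner (ρ): 352sin(φ)/5.
Middle (φ): 704/5.
Outer (θ): 1408π/5.

Therefore the triple integral equals 1408π/5.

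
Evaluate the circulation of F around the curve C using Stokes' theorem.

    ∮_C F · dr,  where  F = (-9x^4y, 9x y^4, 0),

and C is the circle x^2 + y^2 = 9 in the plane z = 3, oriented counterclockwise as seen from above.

Let S be the flat disk x^2 + y^2 ≤ 9 in the plane z = 3, with upward unit normal n̂ = ẑ. By Stokes' theorem,

    ∮_C F · dr = ∬_S (∇ × F) · n̂ dS = ∬_D (curl F)_z dA,

where D is the disk x^2 + y^2 ≤ 9.

Compute the curl of F = (-9x^4y, 9x y^4, 0):
    (∇ × F)_x = ∂F_z/∂y - ∂F_y/∂z = 0,
    (∇ × F)_y = ∂F_x/∂z - ∂F_z/∂x = 0,
    (∇ × F)_z = ∂F_y/∂x - ∂F_x/∂y = 9x^4 + 9y^4.

On z = 3, (curl F)_z = 9x^4 + 9y^4.

Convert to polar (x = r cos θ, y = r sin θ, dA = r dr dθ); the integrand becomes 9r^4(sin(θ)^4 + cos(θ)^4), so

    ∬_D (curl F)_z dA = ∫_0^{2π} ∫_0^{3} (9r^4(sin(θ)^4 + cos(θ)^4)) · r dr dθ.

Inner (r from 0 to 3): 2187sin(θ)^4/2 + 2187cos(θ)^4/2.
Outer (θ from 0 to 2π): 6561π/4.

Therefore ∮_C F · dr = 6561π/4.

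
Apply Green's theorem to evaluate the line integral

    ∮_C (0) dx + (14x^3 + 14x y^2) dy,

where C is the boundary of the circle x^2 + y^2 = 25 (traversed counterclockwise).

Green's theorem converts the closed line integral into a double integral over the enclosed region D:

    ∮_C P dx + Q dy = ∬_D (∂Q/∂x - ∂P/∂y) dA.

Here P = 0, Q = 14x^3 + 14x y^2, so

    ∂Q/∂x = 42x^2 + 14y^2,    ∂P/∂y = 0,
    ∂Q/∂x - ∂P/∂y = 42x^2 + 14y^2.

D is the region x^2 + y^2 ≤ 25. Evaluating the double integral:

In polar coordinates (x = r cos θ, y = r sin θ, dA = r dr dθ) the integrand becomes 14r^2(cos(2θ) + 2), so

    ∬_D (42x^2 + 14y^2) dA = ∫_0^{2π} ∫_0^{5} (14r^2(cos(2θ) + 2)) · r dr dθ.

Inner (r from 0 to 5): 13125/2 - 4375sin(θ)^2.
Outer (θ from 0 to 2π): 8750π.

Therefore ∮_C P dx + Q dy = 8750π.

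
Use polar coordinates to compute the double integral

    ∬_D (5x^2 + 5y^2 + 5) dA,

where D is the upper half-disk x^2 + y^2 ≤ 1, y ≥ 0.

The region D is 0 ≤ r ≤ 1, 0 ≤ θ ≤ π in polar coordinates, where x = r cos(θ), y = r sin(θ), and dA = r dr dθ.

Under the substitution, the integrand becomes 5r^2 + 5, so

    ∬_D (5x^2 + 5y^2 + 5) dA = ∫_{0}^{π} ∫_{0}^{1} (5r^2 + 5) · r dr dθ.

Inner integral (in r): ∫_{0}^{1} (5r^2 + 5) · r dr = 15/4.

Outer integral (in θ): ∫_{0}^{π} (15/4) dθ = 15π/4.

Therefore ∬_D (5x^2 + 5y^2 + 5) dA = 15π/4.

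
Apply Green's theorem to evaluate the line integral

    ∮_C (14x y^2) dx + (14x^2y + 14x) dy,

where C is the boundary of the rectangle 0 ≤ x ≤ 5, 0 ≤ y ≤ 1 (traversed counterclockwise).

Green's theorem converts the closed line integral into a double integral over the enclosed region D:

    ∮_C P dx + Q dy = ∬_D (∂Q/∂x - ∂P/∂y) dA.

Here P = 14x y^2, Q = 14x^2y + 14x, so

    ∂Q/∂x = 28x y + 14,    ∂P/∂y = 28x y,
    ∂Q/∂x - ∂P/∂y = 14.

D is the region 0 ≤ x ≤ 5, 0 ≤ y ≤ 1. Evaluating the double integral:

    ∬_D (14) dA = ∫_0^{5} ∫_0^{1} (14) dy dx.

Inner (y from 0 to 1): 14.
Outer (x from 0 to 5): 70.

Therefore ∮_C P dx + Q dy = 70.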